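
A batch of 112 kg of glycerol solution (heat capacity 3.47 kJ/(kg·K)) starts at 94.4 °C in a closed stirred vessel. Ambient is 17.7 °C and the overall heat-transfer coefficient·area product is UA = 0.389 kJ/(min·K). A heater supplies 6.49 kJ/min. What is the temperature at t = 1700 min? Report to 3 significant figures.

45.3 °C

M c_p dT/dt = −UA(T − T_amb) + Q̇.
dT/dt = (T_ss − T)/τ with T_ss = T_amb + Q̇/UA = 17.7 + 6.49/0.389 = 34.384 °C, τ = M c_p/UA = 112·3.47/0.389 = 999.07 min.
This is linear first-order; T(t) = T_ss + (T₀ − T_ss) e^(−t/τ).
T(1700) = 34.384 + (60.016)·0.18240 = 45.331 °C.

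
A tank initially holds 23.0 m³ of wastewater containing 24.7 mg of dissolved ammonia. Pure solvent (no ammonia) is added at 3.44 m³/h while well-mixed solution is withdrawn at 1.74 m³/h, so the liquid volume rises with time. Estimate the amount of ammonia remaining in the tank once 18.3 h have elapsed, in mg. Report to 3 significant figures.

10.3 mg

Total volume: dV/dt = Q_in − Q_out = 1.7000 m³/h, so V(t) = 23.0 + 1.7000 t and V(18.3) = 54.110 m³.
Species balance (pure solvent in): dm/dt = −Q_out · m/V(t).
dm/m = −Q_out dt/(V₀ + 1.7000 t); integrating gives ln(m/m₀) = −(Q_out/(Q_in−Q_out)) ln(V/V₀).
m = m₀ (V₀/V)^(Q_out/(Q_in−Q_out)) = 24.7 × (23.0/54.110)^(1.0235) = 10.290 mg.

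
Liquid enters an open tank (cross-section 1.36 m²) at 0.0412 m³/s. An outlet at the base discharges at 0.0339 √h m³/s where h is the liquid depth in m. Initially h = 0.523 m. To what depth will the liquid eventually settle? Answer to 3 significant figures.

1.48 m

A dh/dt = Q_in − 0.0339 √h. Steady state requires inflow = outflow:
Q_in = 0.0339 √h_ss ⇒ √h_ss = 0.0412/0.0339 = 1.2153.
h_ss = 1.2153² = 1.4770 m. (Since h₀ = 0.523 m < h_ss, the level will rise toward this value.)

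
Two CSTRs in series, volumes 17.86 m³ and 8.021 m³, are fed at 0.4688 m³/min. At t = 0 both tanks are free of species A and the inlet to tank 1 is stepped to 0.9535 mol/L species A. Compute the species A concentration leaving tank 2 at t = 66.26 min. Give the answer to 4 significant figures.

0.6656 mol/L

Species balance on tank i: dCᵢ/dt = (Cᵢ₋₁ − Cᵢ)/τᵢ with τᵢ = Vᵢ/Q.
τ₁ = 17.86/0.4688 = 38.0973 min; τ₂ = 8.021/0.4688 = 17.1096 min.
Tank 1: C₁ = C_in(1 − e^(−t/τ₁)). Tank 2 (τ₁ ≠ τ₂): C₂ = C_in[1 − (τ₁ e^(−t/τ₁) − τ₂ e^(−t/τ₂))/(τ₁ − τ₂)].
At t = 66.26: e^(−t/τ₁) = 0.175655, e^(−t/τ₂) = 0.0208027.
C₂ = 0.9535·[1 − (38.0973·0.175655 − 17.1096·0.0208027)/(20.9876)] = 0.9535·0.698105 = 0.665643 mol/L.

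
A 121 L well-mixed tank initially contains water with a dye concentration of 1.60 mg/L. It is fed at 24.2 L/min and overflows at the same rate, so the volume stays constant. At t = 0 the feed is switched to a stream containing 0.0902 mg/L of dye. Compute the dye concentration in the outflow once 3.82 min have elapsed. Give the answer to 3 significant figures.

0.793 mg/L

Unsteady species balance (constant V, well mixed): V dC/dt = Q(C_in − C).
Rewrite as dC/dt + C/τ = C_in/τ, τ = V/Q = 5.0000 min.
C approaches C_in exponentially: C(t) = C_in + (C₀ − C_in) e^(−t/τ).
C(3.82) = 0.0902 + (1.60 − 0.0902)·e^(−3.82/5.0000) = 0.0902 + (1.5098)·0.46580 = 0.79346 mg/L.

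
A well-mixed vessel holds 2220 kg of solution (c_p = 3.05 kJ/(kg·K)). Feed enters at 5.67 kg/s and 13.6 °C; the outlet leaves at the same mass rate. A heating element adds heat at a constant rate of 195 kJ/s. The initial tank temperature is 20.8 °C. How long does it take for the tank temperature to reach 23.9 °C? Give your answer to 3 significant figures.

560 s

First-law balance (no shaft work): M c_p dT/dt = ṁ c_p (T_in − T) + 195.
τ = M/ṁ = 391.53 s; T_ss = T_in + Q̇/(ṁ c_p) = 24.876 °C.
T(t) = T_ss + (T₀ − T_ss) e^(−t/τ). Set T = 23.9:
e^(−t/τ) = (23.9 − 24.876)/(20.8 − 24.876) = 0.23943
t = −391.53 · ln(0.23943) = 559.69 s.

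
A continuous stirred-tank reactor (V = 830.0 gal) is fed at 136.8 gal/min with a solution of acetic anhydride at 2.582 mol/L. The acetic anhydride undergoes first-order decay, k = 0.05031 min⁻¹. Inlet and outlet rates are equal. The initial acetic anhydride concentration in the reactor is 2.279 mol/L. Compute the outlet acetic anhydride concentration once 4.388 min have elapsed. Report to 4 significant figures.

2.095 mol/L

Species balance: V dC/dt = Q C_in − Q C − k V C.
This is linear with rate a = Q/V + k = 0.215129 min⁻¹.
C_ss = Q C_in/(Q + kV) = 1.97818 mol/L; C(t) = C_ss + (C₀ − C_ss) e^(−a t).
C(4.388) = 1.97818 + (0.300825)·e^(−0.215129·4.388) = 1.97818 + (0.300825)·0.389073 = 2.09522 mol/L.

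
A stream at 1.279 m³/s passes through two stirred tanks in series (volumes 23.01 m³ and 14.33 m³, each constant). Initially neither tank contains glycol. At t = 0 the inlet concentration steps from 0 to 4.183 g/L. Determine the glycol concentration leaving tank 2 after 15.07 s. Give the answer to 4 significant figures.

1.184 g/L

Time constants: τᵢ = Vᵢ/Q for each well-mixed tank.
τ₁ = 23.01/1.279 = 17.9906 s; τ₂ = 14.33/1.279 = 11.2041 s.
Tank 1: C₁ = C_in(1 − e^(−t/τ₁)). Tank 2 (τ₁ ≠ τ₂): C₂ = C_in[1 − (τ₁ e^(−t/τ₁) − τ₂ e^(−t/τ₂))/(τ₁ − τ₂)].
At t = 15.07: e^(−t/τ₁) = 0.432722, e^(−t/τ₂) = 0.260527.
C₂ = 4.183·[1 − (17.9906·0.432722 − 11.2041·0.260527)/(6.78655)] = 4.183·0.282997 = 1.18378 g/L.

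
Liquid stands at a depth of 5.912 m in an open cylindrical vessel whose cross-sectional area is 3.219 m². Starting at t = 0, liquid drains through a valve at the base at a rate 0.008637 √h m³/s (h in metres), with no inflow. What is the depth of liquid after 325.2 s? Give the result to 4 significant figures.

A dh/dt = −Q_out = −0.008637 √h.
Separate and integrate: 2(√h − √h₀) = −(0.008637/A) t.
√h = √5.912 − 0.008637·325.2/(2·3.219) = 2.43146 − 0.436277 = 1.99518.
h = 1.99518² = 3.98076 m.

3.981 m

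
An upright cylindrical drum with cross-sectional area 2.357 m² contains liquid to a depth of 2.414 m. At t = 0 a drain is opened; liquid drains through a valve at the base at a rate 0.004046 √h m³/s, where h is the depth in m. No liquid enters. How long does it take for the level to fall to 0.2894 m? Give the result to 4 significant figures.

With no inflow, A dh/dt = −0.004046 √h.
Separate and integrate: 2(√h − √h₀) = −(0.004046/A) t.
t = 2A(√h₀ − √h)/0.004046 = 2·2.357·(√2.414 − √0.2894)/0.004046
  = 4.71400 × (1.55371 − 0.537959) / 0.004046 = 1183.45 s.

1183 s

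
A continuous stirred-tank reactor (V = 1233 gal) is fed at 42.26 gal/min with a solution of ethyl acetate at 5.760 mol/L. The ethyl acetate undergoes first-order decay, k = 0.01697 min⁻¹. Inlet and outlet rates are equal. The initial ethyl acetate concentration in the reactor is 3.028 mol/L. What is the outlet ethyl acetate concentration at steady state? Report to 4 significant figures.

Accumulation = in − out − consumed: V dC/dt = Q C_in − Q C − k V C.
Steady state (dC/dt = 0): C_ss = Q C_in/(Q + kV) = C_in/(1 + kV/Q).
C_ss = 42.26·5.760/(42.26 + 0.01697·1233) = 243.418/63.1840 = 3.85252 mol/L.

3.853 mol/L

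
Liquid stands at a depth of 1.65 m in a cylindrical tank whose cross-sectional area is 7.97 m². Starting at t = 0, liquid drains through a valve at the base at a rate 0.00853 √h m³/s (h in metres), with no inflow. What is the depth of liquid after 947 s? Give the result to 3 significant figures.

Volume balance on the tank: A dh/dt = −0.00853 √h.
This is separable: 2 d(√h)/dt = −0.00853/A, so √h = √h₀ − (0.00853/(2A)) t.
√h = √1.65 − 0.00853·947/(2·7.97) = 1.2845 − 0.50677 = 0.77775.
h = 0.77775² = 0.60490 m.

0.605 m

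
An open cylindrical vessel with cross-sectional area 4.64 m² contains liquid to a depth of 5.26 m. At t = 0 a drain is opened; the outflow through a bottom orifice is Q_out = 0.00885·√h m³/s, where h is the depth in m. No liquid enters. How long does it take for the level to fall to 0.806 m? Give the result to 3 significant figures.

A dh/dt = −Q_out = −0.00885 √h.
Separate and integrate: 2(√h − √h₀) = −(0.00885/A) t.
t = 2A(√h₀ − √h)/0.00885 = 2·4.64·(√5.26 − √0.806)/0.00885
  = 9.2800 × (2.2935 − 0.89778) / 0.00885 = 1463.5 s.

1460 s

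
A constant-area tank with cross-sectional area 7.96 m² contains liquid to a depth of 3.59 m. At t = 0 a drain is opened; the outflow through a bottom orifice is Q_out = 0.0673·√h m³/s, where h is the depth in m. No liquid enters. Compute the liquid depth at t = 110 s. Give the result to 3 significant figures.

2.04 m

Accumulation of liquid (constant cross-section A): A dh/dt = −0.0673 √h.
This is separable: 2 d(√h)/dt = −0.0673/A, so √h = √h₀ − (0.0673/(2A)) t.
√h = √3.59 − 0.0673·110/(2·7.96) = 1.8947 − 0.46501 = 1.4297.
h = 1.4297² = 2.0441 m.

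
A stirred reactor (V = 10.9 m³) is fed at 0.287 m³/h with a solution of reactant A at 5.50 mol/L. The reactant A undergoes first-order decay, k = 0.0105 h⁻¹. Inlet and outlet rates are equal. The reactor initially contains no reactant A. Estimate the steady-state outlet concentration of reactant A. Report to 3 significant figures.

3.93 mol/L

Species balance: V dC/dt = Q C_in − Q C − k V C.
Steady state (dC/dt = 0): C_ss = Q C_in/(Q + kV) = C_in/(1 + kV/Q).
C_ss = 0.287·5.50/(0.287 + 0.0105·10.9) = 1.5785/0.40145 = 3.9320 mol/L.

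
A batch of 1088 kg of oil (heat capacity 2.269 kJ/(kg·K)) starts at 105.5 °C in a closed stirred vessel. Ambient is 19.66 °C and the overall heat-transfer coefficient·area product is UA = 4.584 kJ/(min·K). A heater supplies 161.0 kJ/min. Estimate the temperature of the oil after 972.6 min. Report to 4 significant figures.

63.12 °C

Lumped-capacitance energy balance: M c_p dT/dt = UA(T_amb − T) + Q̇.
dT/dt = (T_ss − T)/τ with T_ss = T_amb + Q̇/UA = 19.66 + 161.0/4.584 = 54.7822 °C, τ = M c_p/UA = 1088·2.269/4.584 = 538.541 min.
This is linear first-order; T(t) = T_ss + (T₀ − T_ss) e^(−t/τ).
T(972.6) = 54.7822 + (50.7178)·0.164312 = 63.1157 °C.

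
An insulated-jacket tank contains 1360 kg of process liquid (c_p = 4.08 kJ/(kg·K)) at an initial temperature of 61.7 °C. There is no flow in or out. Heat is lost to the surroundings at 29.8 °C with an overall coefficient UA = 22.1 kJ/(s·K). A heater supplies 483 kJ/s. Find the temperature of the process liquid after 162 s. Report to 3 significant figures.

56.9 °C

Unsteady energy balance on the tank contents: M c_p dT/dt = −UA(T − T_amb) + Q̇.
dT/dt = (T_ss − T)/τ with T_ss = T_amb + Q̇/UA = 29.8 + 483/22.1 = 51.655 °C, τ = M c_p/UA = 1360·4.08/22.1 = 251.08 s.
T approaches T_ss exponentially: T(t) = T_ss + (T₀ − T_ss) e^(−t/τ).
T(162) = 51.655 + (10.045)·0.52455 = 56.924 °C.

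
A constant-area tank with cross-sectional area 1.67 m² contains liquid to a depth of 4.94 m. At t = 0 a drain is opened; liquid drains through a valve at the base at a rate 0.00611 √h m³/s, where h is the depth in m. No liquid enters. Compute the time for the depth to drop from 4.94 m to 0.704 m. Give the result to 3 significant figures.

With no inflow, A dh/dt = −0.00611 √h.
Separate and integrate: 2(√h − √h₀) = −(0.00611/A) t.
t = 2A(√h₀ − √h)/0.00611 = 2·1.67·(√4.94 − √0.704)/0.00611
  = 3.3400 × (2.2226 − 0.83905) / 0.00611 = 756.32 s.

756 s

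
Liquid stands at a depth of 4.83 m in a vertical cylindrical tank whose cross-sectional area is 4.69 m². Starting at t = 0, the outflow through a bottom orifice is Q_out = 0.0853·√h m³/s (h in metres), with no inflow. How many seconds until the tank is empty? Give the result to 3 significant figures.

242 s

Volume balance on the tank: A dh/dt = −0.0853 √h.
This is separable: 2 d(√h)/dt = −0.0853/A, so √h = √h₀ − (0.0853/(2A)) t.
Tank is empty when √h = 0: t_empty = 2A√h₀/0.0853.
t_empty = 2·4.69·√4.83/0.0853 = 9.3800·2.1977/0.0853 = 241.67 s.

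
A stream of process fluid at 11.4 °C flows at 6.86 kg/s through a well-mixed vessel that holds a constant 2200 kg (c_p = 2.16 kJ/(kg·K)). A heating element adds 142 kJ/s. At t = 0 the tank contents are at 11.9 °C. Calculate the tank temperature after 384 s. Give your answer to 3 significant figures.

18.2 °C

M c_p dT/dt = ṁ c_p (T_in − T) + Q̇.
Rearrange: dT/dt = (T_ss − T)/τ with τ = M/ṁ = 320.70 s and T_ss = T_in + Q̇/(ṁ c_p) = 20.983 °C.
Integrating: T(t) = T_ss + (T₀ − T_ss) e^(−t/τ).
T(384) = 20.983 + (-9.0832)·e^(−384/320.70) = 20.983 + (-9.0832)·0.30198 = 18.240 °C.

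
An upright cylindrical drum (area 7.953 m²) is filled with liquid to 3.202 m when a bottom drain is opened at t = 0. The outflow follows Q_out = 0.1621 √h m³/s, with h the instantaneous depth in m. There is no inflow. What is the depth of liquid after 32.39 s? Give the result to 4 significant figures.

2.130 m

With no inflow, A dh/dt = −0.1621 √h.
Separate and integrate: 2(√h − √h₀) = −(0.1621/A) t.
√h = √3.202 − 0.1621·32.39/(2·7.953) = 1.78941 − 0.330090 = 1.45932.
h = 1.45932² = 2.12962 m.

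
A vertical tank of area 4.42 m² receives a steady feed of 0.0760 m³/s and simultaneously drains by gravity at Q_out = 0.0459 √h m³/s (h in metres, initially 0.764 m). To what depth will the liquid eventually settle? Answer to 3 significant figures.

Mass balance (ρ constant): A dh/dt = Q_in − 0.0459 √h. At steady state dh/dt = 0:
Q_in = 0.0459 √h_ss ⇒ √h_ss = 0.0760/0.0459 = 1.6558.
h_ss = 1.6558² = 2.7416 m. (Since h₀ = 0.764 m < h_ss, the level will rise toward this value.)

2.74 m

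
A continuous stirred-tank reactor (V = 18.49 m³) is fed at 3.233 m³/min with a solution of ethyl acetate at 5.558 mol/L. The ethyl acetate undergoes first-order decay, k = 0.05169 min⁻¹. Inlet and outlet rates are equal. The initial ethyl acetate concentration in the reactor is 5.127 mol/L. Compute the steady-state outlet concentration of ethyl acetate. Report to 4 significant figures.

Accumulation = in − out − consumed: V dC/dt = Q C_in − Q C − k V C.
Steady state (dC/dt = 0): C_ss = Q C_in/(Q + kV) = C_in/(1 + kV/Q).
C_ss = 3.233·5.558/(3.233 + 0.05169·18.49) = 17.9690/4.18875 = 4.28983 mol/L.

4.290 mol/L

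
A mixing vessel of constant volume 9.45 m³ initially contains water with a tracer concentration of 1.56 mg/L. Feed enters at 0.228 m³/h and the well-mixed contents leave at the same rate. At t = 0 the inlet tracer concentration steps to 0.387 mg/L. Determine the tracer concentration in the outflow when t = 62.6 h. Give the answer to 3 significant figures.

Mass balance on the solute (V constant): V dC/dt = Q(C_in − C).
So dC/dt = (C_in − C)/τ with τ = V/Q = 9.45/0.228 = 41.447 h.
Solution: C(t) = C_in + (C₀ − C_in) e^(−t/τ).
C(62.6) = 0.387 + (1.56 − 0.387)·e^(−62.6/41.447) = 0.387 + (1.1730)·0.22083 = 0.64604 mg/L.

0.646 mg/L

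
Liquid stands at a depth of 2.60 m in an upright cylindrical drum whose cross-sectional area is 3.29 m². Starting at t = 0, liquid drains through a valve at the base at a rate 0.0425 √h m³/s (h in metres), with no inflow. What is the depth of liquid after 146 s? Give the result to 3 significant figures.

0.448 m

Volume balance on the tank: A dh/dt = −0.0425 √h.
∫ h^(−1/2) dh = −(0.0425/A) ∫ dt, giving 2√h = 2√h₀ − (0.0425/A) t.
√h = √2.60 − 0.0425·146/(2·3.29) = 1.6125 − 0.94301 = 0.66944.
h = 0.66944² = 0.44815 m.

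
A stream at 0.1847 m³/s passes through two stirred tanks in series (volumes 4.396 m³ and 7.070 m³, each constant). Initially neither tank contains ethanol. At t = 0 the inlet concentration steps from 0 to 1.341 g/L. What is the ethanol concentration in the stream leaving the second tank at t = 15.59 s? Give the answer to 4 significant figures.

0.1267 g/L

Species balance on tank i: dCᵢ/dt = (Cᵢ₋₁ − Cᵢ)/τᵢ with τᵢ = Vᵢ/Q.
τ₁ = 4.396/0.1847 = 23.8008 s; τ₂ = 7.070/0.1847 = 38.2783 s.
Tank 1: C₁ = C_in(1 − e^(−t/τ₁)). Tank 2 (τ₁ ≠ τ₂): C₂ = C_in[1 − (τ₁ e^(−t/τ₁) − τ₂ e^(−t/τ₂))/(τ₁ − τ₂)].
At t = 15.59: e^(−t/τ₁) = 0.519431, e^(−t/τ₂) = 0.665458.
C₂ = 1.341·[1 − (23.8008·0.519431 − 38.2783·0.665458)/(-14.4775)] = 1.341·0.0944781 = 0.126695 g/L.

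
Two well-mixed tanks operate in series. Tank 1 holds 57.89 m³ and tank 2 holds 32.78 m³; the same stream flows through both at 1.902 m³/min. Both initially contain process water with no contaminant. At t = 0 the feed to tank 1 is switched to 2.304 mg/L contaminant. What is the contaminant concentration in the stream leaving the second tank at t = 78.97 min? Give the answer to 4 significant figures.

1.938 mg/L

Species balance on tank i: dCᵢ/dt = (Cᵢ₋₁ − Cᵢ)/τᵢ with τᵢ = Vᵢ/Q.
τ₁ = 57.89/1.902 = 30.4364 min; τ₂ = 32.78/1.902 = 17.2345 min.
Solving the cascade with C₁(0)=C₂(0)=0 gives C₂(t) = C_in[1 − (τ₁ e^(−t/τ₁) − τ₂ e^(−t/τ₂))/(τ₁ − τ₂)].
At t = 78.97: e^(−t/τ₁) = 0.0746763, e^(−t/τ₂) = 0.0102335.
C₂ = 2.304·[1 − (30.4364·0.0746763 − 17.2345·0.0102335)/(13.2019)] = 2.304·0.841196 = 1.93812 mg/L.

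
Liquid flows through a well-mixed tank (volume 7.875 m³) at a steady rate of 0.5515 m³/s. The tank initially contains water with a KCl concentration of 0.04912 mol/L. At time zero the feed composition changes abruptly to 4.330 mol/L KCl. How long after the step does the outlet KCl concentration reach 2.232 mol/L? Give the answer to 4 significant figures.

Unsteady species balance (constant V, well mixed): V dC/dt = Q(C_in − C), so τ = V/Q = 14.2792 s.
C(t) = C_in + (C₀ − C_in) e^(−t/τ). Set C = 2.232 and solve for t:
e^(−t/τ) = (C − C_in)/(C₀ − C_in) = (2.232 − 4.330)/(0.04912 − 4.330) = 0.490086
t = −τ ln(…) = 14.2792 × 0.713174 = 10.1836 s.

10.18 s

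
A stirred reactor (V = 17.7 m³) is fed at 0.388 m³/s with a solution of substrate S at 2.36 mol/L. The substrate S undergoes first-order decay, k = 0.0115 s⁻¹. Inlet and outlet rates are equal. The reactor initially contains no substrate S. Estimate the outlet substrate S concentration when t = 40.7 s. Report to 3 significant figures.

V dC/dt = Q(C_in − C) − k V C.
This is linear with rate a = Q/V + k = 0.033421 s⁻¹.
C_ss = Q C_in/(Q + kV) = 1.5479 mol/L; C(t) = C_ss + (C₀ − C_ss) e^(−a t).
C(40.7) = 1.5479 + (-1.5479)·e^(−0.033421·40.7) = 1.5479 + (-1.5479)·0.25660 = 1.1507 mol/L.

1.15 mol/L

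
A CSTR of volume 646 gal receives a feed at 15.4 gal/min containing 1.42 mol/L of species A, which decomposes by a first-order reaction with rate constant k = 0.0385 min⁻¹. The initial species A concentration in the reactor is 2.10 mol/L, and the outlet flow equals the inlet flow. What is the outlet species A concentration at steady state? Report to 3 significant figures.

V dC/dt = Q(C_in − C) − k V C.
At steady state: 0 = Q C_in − (Q + kV) C_ss, so C_ss = Q C_in/(Q + kV).
C_ss = 15.4·1.42/(15.4 + 0.0385·646) = 21.868/40.271 = 0.54302 mol/L.

0.543 mol/L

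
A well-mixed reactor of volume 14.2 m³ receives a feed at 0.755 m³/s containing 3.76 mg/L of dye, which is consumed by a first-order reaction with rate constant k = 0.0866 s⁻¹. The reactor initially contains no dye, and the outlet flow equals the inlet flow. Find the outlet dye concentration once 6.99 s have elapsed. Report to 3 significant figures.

V dC/dt = Q(C_in − C) − k V C.
dC/dt = (Q/V) C_in − (Q/V + k) C; effective rate a = Q/V + k = 0.053169 + 0.0866 = 0.13977 s⁻¹.
C_ss = Q C_in/(Q + kV) = 1.4303 mg/L; C(t) = C_ss + (C₀ − C_ss) e^(−a t).
C(6.99) = 1.4303 + (-1.4303)·e^(−0.13977·6.99) = 1.4303 + (-1.4303)·0.37644 = 0.89189 mg/L.

0.892 mg/L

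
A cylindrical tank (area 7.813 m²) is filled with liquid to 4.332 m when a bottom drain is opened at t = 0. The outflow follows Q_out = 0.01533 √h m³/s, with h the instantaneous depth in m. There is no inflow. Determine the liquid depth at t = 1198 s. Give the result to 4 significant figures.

Volume balance on the tank: A dh/dt = −0.01533 √h.
This is separable: 2 d(√h)/dt = −0.01533/A, so √h = √h₀ − (0.01533/(2A)) t.
√h = √4.332 − 0.01533·1198/(2·7.813) = 2.08135 − 1.17531 = 0.906039.
h = 0.906039² = 0.820907 m.

0.8209 m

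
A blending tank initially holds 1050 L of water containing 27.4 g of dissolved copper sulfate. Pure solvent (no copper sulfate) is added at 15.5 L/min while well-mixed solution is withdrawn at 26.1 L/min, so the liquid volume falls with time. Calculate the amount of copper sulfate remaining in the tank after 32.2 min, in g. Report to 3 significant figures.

Total volume: dV/dt = Q_in − Q_out = -10.600 L/min, so V(t) = 1050 − 10.600 t and V(32.2) = 708.68 L.
Solute balance: dm/dt = 0 − Q_out C = −Q_out m/V(t).
dm/m = −Q_out dt/(V₀ − 10.600 t); integrating gives ln(m/m₀) = −(Q_out/(Q_in−Q_out)) ln(V/V₀).
m = m₀ (V₀/V)^(Q_out/(Q_in−Q_out)) = 27.4 × (1050/708.68)^(-2.4623) = 10.407 g.

10.4 g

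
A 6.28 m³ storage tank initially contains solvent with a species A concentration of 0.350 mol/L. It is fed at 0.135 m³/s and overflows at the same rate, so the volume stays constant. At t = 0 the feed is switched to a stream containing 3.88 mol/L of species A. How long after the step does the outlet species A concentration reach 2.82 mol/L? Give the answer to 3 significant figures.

56.0 s

Species balance: V dC/dt = Q(C_in − C) ⇒ τ = V/Q = 46.519 s.
C(t) = C_in + (C₀ − C_in) e^(−t/τ). Set C = 2.82 and solve for t:
e^(−t/τ) = (C − C_in)/(C₀ − C_in) = (2.82 − 3.88)/(0.350 − 3.88) = 0.30028
t = −τ ln(…) = 46.519 × 1.2030 = 55.963 s.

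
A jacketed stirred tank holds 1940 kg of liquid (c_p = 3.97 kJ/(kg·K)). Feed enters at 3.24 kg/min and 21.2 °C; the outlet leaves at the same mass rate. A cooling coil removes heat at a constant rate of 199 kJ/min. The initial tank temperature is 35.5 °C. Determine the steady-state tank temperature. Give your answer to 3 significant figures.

5.73 °C

Energy balance: M c_p dT/dt = ṁ c_p (T_in − T) − 199.
At steady state dT/dt = 0 ⇒ T_ss = T_in − Q̇/(ṁ c_p) = 21.2 − 199/(3.24·3.97) = 5.7290 °C.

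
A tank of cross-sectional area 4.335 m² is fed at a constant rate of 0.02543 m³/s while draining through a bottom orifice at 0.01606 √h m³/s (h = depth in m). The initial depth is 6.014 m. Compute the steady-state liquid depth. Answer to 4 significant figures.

2.507 m

Level balance: A dh/dt = 0.02543 − 0.01606 √h. Setting dh/dt = 0:
Q_in = 0.01606 √h_ss ⇒ √h_ss = 0.02543/0.01606 = 1.58344.
h_ss = 1.58344² = 2.50727 m. (Since h₀ = 6.014 m > h_ss, the level will fall toward this value.)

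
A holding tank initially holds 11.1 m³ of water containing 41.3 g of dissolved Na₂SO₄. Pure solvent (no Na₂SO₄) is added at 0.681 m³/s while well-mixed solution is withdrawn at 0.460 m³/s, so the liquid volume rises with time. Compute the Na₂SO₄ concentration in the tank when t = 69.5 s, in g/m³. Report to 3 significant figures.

0.256 g/m³

Total volume: dV/dt = Q_in − Q_out = 0.22100 m³/s, so V(t) = 11.1 + 0.22100 t and V(69.5) = 26.460 m³.
No Na₂SO₄ enters, so dm/dt = −Q_out · (m/V).
dm/m = −Q_out dt/(V₀ + 0.22100 t); integrating gives ln(m/m₀) = −(Q_out/(Q_in−Q_out)) ln(V/V₀).
m = m₀ (V₀/V)^(Q_out/(Q_in−Q_out)) = 41.3 × (11.1/26.460)^(2.0814) = 6.7718 g.
C = m/V = 6.7718/26.460 = 0.25593 g/m³.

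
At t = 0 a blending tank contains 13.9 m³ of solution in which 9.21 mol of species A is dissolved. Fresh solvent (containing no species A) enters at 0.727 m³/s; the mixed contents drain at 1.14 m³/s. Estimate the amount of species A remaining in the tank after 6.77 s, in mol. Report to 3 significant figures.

Let m(t) be the amount of species A. Volume: V(t) = V₀ + (Q_in − Q_out) t = 13.9 − 0.41300 t; V(6.77) = 11.104 m³.
Solute balance: dm/dt = 0 − Q_out C = −Q_out m/V(t).
dm/m = −Q_out dt/(V₀ − 0.41300 t); integrating gives ln(m/m₀) = −(Q_out/(Q_in−Q_out)) ln(V/V₀).
m = m₀ (V₀/V)^(Q_out/(Q_in−Q_out)) = 9.21 × (13.9/11.104)^(-2.7603) = 4.9549 mol.

4.95 mol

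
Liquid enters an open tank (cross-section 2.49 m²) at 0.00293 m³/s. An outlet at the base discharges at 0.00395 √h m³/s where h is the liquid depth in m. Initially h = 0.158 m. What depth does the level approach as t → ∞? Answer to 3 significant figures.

0.550 m

Level balance: A dh/dt = 0.00293 − 0.00395 √h. Setting dh/dt = 0:
Q_in = 0.00395 √h_ss ⇒ √h_ss = 0.00293/0.00395 = 0.74177.
h_ss = 0.74177² = 0.55023 m. (Since h₀ = 0.158 m < h_ss, the level will rise toward this value.)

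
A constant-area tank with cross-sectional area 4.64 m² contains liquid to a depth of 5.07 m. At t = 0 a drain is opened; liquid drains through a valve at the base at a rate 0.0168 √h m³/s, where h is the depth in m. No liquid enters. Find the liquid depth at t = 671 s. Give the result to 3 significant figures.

1.08 m

Mass balance (ρ constant): A dh/dt = −0.0168 √h.
∫ h^(−1/2) dh = −(0.0168/A) ∫ dt, giving 2√h = 2√h₀ − (0.0168/A) t.
√h = √5.07 − 0.0168·671/(2·4.64) = 2.2517 − 1.2147 = 1.0369.
h = 1.0369² = 1.0752 m.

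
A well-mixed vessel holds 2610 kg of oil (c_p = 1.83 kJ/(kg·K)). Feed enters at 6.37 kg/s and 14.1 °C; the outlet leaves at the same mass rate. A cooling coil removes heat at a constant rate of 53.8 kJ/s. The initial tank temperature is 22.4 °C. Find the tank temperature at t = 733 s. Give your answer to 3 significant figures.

11.6 °C

First-law balance (no shaft work): M c_p dT/dt = ṁ c_p (T_in − T) − 53.8.
Rearrange: dT/dt = (T_ss − T)/τ with τ = M/ṁ = 409.73 s and T_ss = T_in − Q̇/(ṁ c_p) = 9.4848 °C.
This is linear first-order; T(t) = T_ss + (T₀ − T_ss) e^(−t/τ).
T(733) = 9.4848 + (12.915)·e^(−733/409.73) = 9.4848 + (12.915)·0.16713 = 11.643 °C.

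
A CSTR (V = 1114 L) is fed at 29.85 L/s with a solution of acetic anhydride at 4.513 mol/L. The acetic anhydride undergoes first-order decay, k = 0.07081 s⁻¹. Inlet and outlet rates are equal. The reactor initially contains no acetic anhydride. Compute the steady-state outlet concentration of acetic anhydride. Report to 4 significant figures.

Species balance: V dC/dt = Q C_in − Q C − k V C.
At steady state: 0 = Q C_in − (Q + kV) C_ss, so C_ss = Q C_in/(Q + kV).
C_ss = 29.85·4.513/(29.85 + 0.07081·1114) = 134.713/108.732 = 1.23894 mol/L.

1.239 mol/L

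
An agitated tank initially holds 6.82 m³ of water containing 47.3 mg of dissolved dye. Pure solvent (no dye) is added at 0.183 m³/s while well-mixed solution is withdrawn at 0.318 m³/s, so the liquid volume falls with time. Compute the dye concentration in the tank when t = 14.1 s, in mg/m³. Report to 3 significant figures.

4.45 mg/m³

Let m(t) be the amount of dye. Volume: V(t) = V₀ + (Q_in − Q_out) t = 6.82 − 0.13500 t; V(14.1) = 4.9165 m³.
No dye enters, so dm/dt = −Q_out · (m/V).
dm/m = −Q_out dt/(V₀ − 0.13500 t); integrating gives ln(m/m₀) = −(Q_out/(Q_in−Q_out)) ln(V/V₀).
m = m₀ (V₀/V)^(Q_out/(Q_in−Q_out)) = 47.3 × (6.82/4.9165)^(-2.3556) = 21.881 mg.
C = m/V = 21.881/4.9165 = 4.4506 mg/m³.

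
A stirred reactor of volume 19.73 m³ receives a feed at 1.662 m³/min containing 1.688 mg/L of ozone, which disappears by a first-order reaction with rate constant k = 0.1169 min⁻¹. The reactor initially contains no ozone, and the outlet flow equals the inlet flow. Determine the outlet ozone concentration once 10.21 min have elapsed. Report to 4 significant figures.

Species balance: V dC/dt = Q C_in − Q C − k V C.
dC/dt = (Q/V) C_in − (Q/V + k) C; effective rate a = Q/V + k = 0.0842372 + 0.1169 = 0.201137 min⁻¹.
C_ss = Q C_in/(Q + kV) = 0.706942 mg/L; C(t) = C_ss + (C₀ − C_ss) e^(−a t).
C(10.21) = 0.706942 + (-0.706942)·e^(−0.201137·10.21) = 0.706942 + (-0.706942)·0.128271 = 0.616262 mg/L.

0.6163 mg/L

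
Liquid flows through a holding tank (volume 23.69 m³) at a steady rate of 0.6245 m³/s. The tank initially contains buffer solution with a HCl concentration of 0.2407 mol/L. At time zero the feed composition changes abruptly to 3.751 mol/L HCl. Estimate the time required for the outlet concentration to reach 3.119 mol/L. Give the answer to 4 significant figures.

Accumulation = in − out for the solute gives V dC/dt = Q(C_in − C), so τ = V/Q = 37.9343 s.
C(t) = C_in + (C₀ − C_in) e^(−t/τ). Set C = 3.119 and solve for t:
e^(−t/τ) = (C − C_in)/(C₀ − C_in) = (3.119 − 3.751)/(0.2407 − 3.751) = 0.180042
t = −τ ln(…) = 37.9343 × 1.71457 = 65.0410 s.

65.04 s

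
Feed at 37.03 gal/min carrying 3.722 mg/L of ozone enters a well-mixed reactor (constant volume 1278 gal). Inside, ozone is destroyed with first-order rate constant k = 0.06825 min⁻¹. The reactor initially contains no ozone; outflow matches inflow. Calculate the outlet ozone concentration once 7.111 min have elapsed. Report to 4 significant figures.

0.5536 mg/L

V dC/dt = Q(C_in − C) − k V C.
dC/dt = (Q/V) C_in − (Q/V + k) C; effective rate a = Q/V + k = 0.0289750 + 0.06825 = 0.0972250 min⁻¹.
C_ss = Q C_in/(Q + kV) = 1.10923 mg/L; C(t) = C_ss + (C₀ − C_ss) e^(−a t).
C(7.111) = 1.10923 + (-1.10923)·e^(−0.0972250·7.111) = 1.10923 + (-1.10923)·0.500891 = 0.553626 mg/L.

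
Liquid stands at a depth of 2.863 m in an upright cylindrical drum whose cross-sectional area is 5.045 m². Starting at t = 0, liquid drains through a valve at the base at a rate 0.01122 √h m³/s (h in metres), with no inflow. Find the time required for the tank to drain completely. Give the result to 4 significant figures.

1522 s

Volume balance on the tank: A dh/dt = −0.01122 √h.
This is separable: 2 d(√h)/dt = −0.01122/A, so √h = √h₀ − (0.01122/(2A)) t.
Tank is empty when √h = 0: t_empty = 2A√h₀/0.01122.
t_empty = 2·5.045·√2.863/0.01122 = 10.0900·1.69204/0.01122 = 1521.63 s.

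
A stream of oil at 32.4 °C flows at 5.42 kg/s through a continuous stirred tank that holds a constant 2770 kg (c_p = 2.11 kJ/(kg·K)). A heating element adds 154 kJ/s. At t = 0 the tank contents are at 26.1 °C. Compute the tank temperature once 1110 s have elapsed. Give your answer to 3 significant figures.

Unsteady energy balance on the tank contents: M c_p dT/dt = ṁ c_p (T_in − T) + 154.
τ = M/ṁ = 511.07 s; T_ss = T_in + Q̇/(ṁ c_p) = 32.4 + 154/(5.42·2.11) = 45.866 °C.
T approaches T_ss exponentially: T(t) = T_ss + (T₀ − T_ss) e^(−t/τ).
T(1110) = 45.866 + (-19.766)·e^(−1110/511.07) = 45.866 + (-19.766)·0.11396 = 43.613 °C.

43.6 °C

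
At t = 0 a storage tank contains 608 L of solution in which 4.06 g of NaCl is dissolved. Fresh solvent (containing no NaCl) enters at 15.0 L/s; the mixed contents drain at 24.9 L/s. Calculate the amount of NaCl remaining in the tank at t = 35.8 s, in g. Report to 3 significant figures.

Let m(t) be the amount of NaCl. Volume: V(t) = V₀ + (Q_in − Q_out) t = 608 − 9.9000 t; V(35.8) = 253.58 L.
Species balance (pure solvent in): dm/dt = −Q_out · m/V(t).
Separate: dm/m = −Q_out dt/V(t) ⇒ ln(m/m₀) = −(Q_out/(Q_in−Q_out)) ln(V/V₀).
m = m₀ (V₀/V)^(Q_out/(Q_in−Q_out)) = 4.06 × (608/253.58)^(-2.5152) = 0.45009 g.

0.450 g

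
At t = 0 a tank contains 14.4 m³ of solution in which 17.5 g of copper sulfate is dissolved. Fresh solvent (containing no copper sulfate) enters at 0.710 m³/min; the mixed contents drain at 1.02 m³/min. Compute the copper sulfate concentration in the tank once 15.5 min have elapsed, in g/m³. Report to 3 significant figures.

Total volume: dV/dt = Q_in − Q_out = -0.31000 m³/min, so V(t) = 14.4 − 0.31000 t and V(15.5) = 9.5950 m³.
Species balance (pure solvent in): dm/dt = −Q_out · m/V(t).
dm/m = −Q_out dt/(V₀ − 0.31000 t); integrating gives ln(m/m₀) = −(Q_out/(Q_in−Q_out)) ln(V/V₀).
m = m₀ (V₀/V)^(Q_out/(Q_in−Q_out)) = 17.5 × (14.4/9.5950)^(-3.2903) = 4.6015 g.
C = m/V = 4.6015/9.5950 = 0.47957 g/m³.

0.480 g/m³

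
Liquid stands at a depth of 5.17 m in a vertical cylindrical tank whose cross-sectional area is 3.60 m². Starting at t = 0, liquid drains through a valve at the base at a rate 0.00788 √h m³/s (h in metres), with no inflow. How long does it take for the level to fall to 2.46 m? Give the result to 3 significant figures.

A dh/dt = −Q_out = −0.00788 √h.
Separate and integrate: 2(√h − √h₀) = −(0.00788/A) t.
t = 2A(√h₀ − √h)/0.00788 = 2·3.60·(√5.17 − √2.46)/0.00788
  = 7.2000 × (2.2738 − 1.5684) / 0.00788 = 644.46 s.

644 s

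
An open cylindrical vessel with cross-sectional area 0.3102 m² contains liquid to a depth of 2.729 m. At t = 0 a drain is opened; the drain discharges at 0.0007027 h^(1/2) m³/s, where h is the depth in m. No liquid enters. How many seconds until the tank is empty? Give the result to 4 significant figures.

1458 s

Volume balance on the tank: A dh/dt = −0.0007027 √h.
This is separable: 2 d(√h)/dt = −0.0007027/A, so √h = √h₀ − (0.0007027/(2A)) t.
Tank is empty when √h = 0: t_empty = 2A√h₀/0.0007027.
t_empty = 2·0.3102·√2.729/0.0007027 = 0.620400·1.65197/0.0007027 = 1458.49 s.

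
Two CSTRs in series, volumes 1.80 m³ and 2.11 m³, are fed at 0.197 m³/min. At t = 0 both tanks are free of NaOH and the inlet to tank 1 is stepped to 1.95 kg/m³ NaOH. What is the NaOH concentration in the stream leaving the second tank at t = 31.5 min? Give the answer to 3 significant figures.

1.61 kg/m³

Each tank obeys Vᵢ dCᵢ/dt = Q(Cᵢ₋₁ − Cᵢ), so τᵢ = Vᵢ/Q.
τ₁ = 1.80/0.197 = 9.1371 min; τ₂ = 2.11/0.197 = 10.711 min.
Tank 1: C₁ = C_in(1 − e^(−t/τ₁)). Tank 2 (τ₁ ≠ τ₂): C₂ = C_in[1 − (τ₁ e^(−t/τ₁) − τ₂ e^(−t/τ₂))/(τ₁ − τ₂)].
At t = 31.5: e^(−t/τ₁) = 0.031825, e^(−t/τ₂) = 0.052813.
C₂ = 1.95·[1 − (9.1371·0.031825 − 10.711·0.052813)/(-1.5736)] = 1.95·0.82532 = 1.6094 kg/m³.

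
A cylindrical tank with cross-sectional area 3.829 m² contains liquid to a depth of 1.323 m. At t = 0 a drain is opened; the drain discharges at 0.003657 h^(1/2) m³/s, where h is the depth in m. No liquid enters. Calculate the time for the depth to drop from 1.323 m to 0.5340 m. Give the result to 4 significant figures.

Volume balance on the tank: A dh/dt = −0.003657 √h.
Separate and integrate: 2(√h − √h₀) = −(0.003657/A) t.
t = 2A(√h₀ − √h)/0.003657 = 2·3.829·(√1.323 − √0.5340)/0.003657
  = 7.65800 × (1.15022 − 0.730753) / 0.003657 = 878.386 s.

878.4 s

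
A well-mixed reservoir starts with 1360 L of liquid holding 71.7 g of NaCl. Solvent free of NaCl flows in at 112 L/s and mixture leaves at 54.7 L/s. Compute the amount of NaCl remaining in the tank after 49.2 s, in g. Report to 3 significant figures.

Total volume: dV/dt = Q_in − Q_out = 57.300 L/s, so V(t) = 1360 + 57.300 t and V(49.2) = 4179.2 L.
Solute balance: dm/dt = 0 − Q_out C = −Q_out m/V(t).
dm/m = −Q_out dt/(V₀ + 57.300 t); integrating gives ln(m/m₀) = −(Q_out/(Q_in−Q_out)) ln(V/V₀).
m = m₀ (V₀/V)^(Q_out/(Q_in−Q_out)) = 71.7 × (1360/4179.2)^(0.95462) = 24.552 g.

24.6 g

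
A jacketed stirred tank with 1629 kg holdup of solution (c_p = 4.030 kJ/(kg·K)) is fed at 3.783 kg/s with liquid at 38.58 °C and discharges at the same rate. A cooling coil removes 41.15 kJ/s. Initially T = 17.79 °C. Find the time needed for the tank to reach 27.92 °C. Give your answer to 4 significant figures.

Unsteady energy balance on the tank contents: M c_p dT/dt = ṁ c_p (T_in − T) − 41.15.
τ = M/ṁ = 430.611 s; T_ss = T_in − Q̇/(ṁ c_p) = 35.8808 °C.
T(t) = T_ss + (T₀ − T_ss) e^(−t/τ). Set T = 27.92:
e^(−t/τ) = (27.92 − 35.8808)/(17.79 − 35.8808) = 0.440048
t = −430.611 · ln(0.440048) = 353.476 s.

353.5 s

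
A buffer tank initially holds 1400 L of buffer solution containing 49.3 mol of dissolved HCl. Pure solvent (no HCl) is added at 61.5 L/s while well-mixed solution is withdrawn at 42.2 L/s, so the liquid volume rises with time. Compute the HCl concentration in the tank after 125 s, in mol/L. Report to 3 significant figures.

Let m(t) be the amount of HCl. Volume: V(t) = V₀ + (Q_in − Q_out) t = 1400 + 19.300 t; V(125) = 3812.5 L.
No HCl enters, so dm/dt = −Q_out · (m/V).
Separate: dm/m = −Q_out dt/V(t) ⇒ ln(m/m₀) = −(Q_out/(Q_in−Q_out)) ln(V/V₀).
m = m₀ (V₀/V)^(Q_out/(Q_in−Q_out)) = 49.3 × (1400/3812.5)^(2.1865) = 5.5148 mol.
C = m/V = 5.5148/3812.5 = 0.0014465 mol/L.

0.00145 mol/L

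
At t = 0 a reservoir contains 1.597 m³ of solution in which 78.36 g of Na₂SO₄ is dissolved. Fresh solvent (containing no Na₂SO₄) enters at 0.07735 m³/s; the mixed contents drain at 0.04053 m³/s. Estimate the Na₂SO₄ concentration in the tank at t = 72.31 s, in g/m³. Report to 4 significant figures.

6.248 g/m³

Total volume: dV/dt = Q_in − Q_out = 0.0368200 m³/s, so V(t) = 1.597 + 0.0368200 t and V(72.31) = 4.25945 m³.
No Na₂SO₄ enters, so dm/dt = −Q_out · (m/V).
Separate: dm/m = −Q_out dt/V(t) ⇒ ln(m/m₀) = −(Q_out/(Q_in−Q_out)) ln(V/V₀).
m = m₀ (V₀/V)^(Q_out/(Q_in−Q_out)) = 78.36 × (1.597/4.25945)^(1.10076) = 26.6144 g.
C = m/V = 26.6144/4.25945 = 6.24831 g/m³.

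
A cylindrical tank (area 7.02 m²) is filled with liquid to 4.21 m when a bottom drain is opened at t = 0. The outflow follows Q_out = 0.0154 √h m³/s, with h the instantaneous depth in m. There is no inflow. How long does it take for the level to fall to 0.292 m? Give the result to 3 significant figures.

1380 s

Unsteady balance on liquid volume: A dh/dt = −0.0154 √h.
Separate and integrate: 2(√h − √h₀) = −(0.0154/A) t.
t = 2A(√h₀ − √h)/0.0154 = 2·7.02·(√4.21 − √0.292)/0.0154
  = 14.040 × (2.0518 − 0.54037) / 0.0154 = 1378.0 s.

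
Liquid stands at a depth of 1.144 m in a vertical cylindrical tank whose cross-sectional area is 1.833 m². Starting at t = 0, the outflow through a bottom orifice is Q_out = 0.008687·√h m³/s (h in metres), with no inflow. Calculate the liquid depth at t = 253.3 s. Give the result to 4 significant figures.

0.2203 m

With no inflow, A dh/dt = −0.008687 √h.
Separate and integrate: 2(√h − √h₀) = −(0.008687/A) t.
√h = √1.144 − 0.008687·253.3/(2·1.833) = 1.06958 − 0.600223 = 0.469356.
h = 0.469356² = 0.220295 m.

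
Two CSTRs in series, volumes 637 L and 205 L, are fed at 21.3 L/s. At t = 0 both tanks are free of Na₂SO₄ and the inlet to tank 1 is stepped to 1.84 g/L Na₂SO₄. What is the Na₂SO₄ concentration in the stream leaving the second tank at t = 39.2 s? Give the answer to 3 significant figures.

1.12 g/L

Time constants: τᵢ = Vᵢ/Q for each well-mixed tank.
τ₁ = 637/21.3 = 29.906 s; τ₂ = 205/21.3 = 9.6244 s.
Tank 1: C₁ = C_in(1 − e^(−t/τ₁)). Tank 2 (τ₁ ≠ τ₂): C₂ = C_in[1 − (τ₁ e^(−t/τ₁) − τ₂ e^(−t/τ₂))/(τ₁ − τ₂)].
At t = 39.2: e^(−t/τ₁) = 0.26961, e^(−t/τ₂) = 0.017027.
C₂ = 1.84·[1 − (29.906·0.26961 − 9.6244·0.017027)/(20.282)] = 1.84·0.61053 = 1.1234 g/L.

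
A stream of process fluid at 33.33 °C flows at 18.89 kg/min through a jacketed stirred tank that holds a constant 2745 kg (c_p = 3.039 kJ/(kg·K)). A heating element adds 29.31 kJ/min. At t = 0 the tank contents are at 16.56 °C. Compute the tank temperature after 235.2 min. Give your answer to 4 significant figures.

Energy balance: M c_p dT/dt = ṁ c_p (T_in − T) + 29.31.
Rearrange: dT/dt = (T_ss − T)/τ with τ = M/ṁ = 145.315 min and T_ss = T_in + Q̇/(ṁ c_p) = 33.8406 °C.
Solution: T(t) = T_ss + (T₀ − T_ss) e^(−t/τ).
T(235.2) = 33.8406 + (-17.2806)·e^(−235.2/145.315) = 33.8406 + (-17.2806)·0.198185 = 30.4158 °C.

30.42 °C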